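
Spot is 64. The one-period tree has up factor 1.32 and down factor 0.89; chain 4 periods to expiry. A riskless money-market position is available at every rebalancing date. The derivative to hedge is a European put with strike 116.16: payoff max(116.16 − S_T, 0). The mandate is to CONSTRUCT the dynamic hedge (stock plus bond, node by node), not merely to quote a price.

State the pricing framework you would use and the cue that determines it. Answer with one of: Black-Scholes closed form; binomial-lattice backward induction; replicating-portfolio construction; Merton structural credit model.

Key observation: since the answer must list Δ and B at each node of the 1.32/0.89 lattice on 64, the replicating-portfolio method — solving the two-state system at every node — is the one that applies.

framework: replicating-portfolio construction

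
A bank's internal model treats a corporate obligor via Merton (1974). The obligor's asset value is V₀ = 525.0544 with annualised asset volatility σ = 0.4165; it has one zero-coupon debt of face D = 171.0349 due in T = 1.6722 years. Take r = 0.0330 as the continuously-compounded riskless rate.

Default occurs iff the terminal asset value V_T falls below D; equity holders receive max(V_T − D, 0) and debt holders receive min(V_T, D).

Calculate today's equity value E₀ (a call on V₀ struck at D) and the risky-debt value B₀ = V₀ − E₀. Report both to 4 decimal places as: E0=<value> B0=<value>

Work the structural quantities from V₀ = 525.0544 against face 171.0349:
d₁ = [ln(V₀/D) + (r + σ²/2)T] / (σ√T)
   = [ln(525.0544/171.0349) + (0.0330 + 0.5·0.4165²)·1.6722] / (0.4165·√1.6722)
   = [1.121634 + 0.200223] / 0.538591 = 2.454287
d₂ = d₁ − σ√T = 2.454287 − 0.538591 = 1.915696
N(d₁) = 0.992942,  N(d₂) = 0.972298,  e^(−rT) = 0.946312
E₀ = V₀·N(d₁) − D·e^(−rT)·N(d₂)
   = 525.0544·0.992942 − 171.0349·0.946312·0.972298 = 363.979639
B₀ = V₀ − E₀ = 525.0544 − 363.979639 = 161.074761

E0=363.9796 B0=161.0748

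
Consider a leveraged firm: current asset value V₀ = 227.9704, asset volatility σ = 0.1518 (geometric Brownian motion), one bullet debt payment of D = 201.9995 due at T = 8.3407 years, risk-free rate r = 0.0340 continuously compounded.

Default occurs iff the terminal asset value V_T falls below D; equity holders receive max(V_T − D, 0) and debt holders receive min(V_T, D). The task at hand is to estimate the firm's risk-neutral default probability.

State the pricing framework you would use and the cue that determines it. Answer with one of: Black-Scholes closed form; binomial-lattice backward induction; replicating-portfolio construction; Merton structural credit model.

Key observation: assets follow a GBM and default happens iff V_T < 201.9995; valuing claims on that split (equity as a call, risky debt as the residual) is the structural model's definition.

framework: Merton structural credit model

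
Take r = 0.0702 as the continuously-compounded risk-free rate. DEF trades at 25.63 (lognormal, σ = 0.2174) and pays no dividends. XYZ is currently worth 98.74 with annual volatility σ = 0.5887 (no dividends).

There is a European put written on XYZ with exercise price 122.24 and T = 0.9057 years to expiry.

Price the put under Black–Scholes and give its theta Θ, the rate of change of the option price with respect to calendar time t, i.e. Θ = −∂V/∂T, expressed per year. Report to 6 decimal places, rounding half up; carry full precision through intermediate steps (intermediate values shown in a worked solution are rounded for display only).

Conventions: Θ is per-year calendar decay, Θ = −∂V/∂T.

σ√T = 0.5887·√0.9057 = 0.560256
d₁ = (ln(S/K) + (r+σ²/2)T) / (σ√T) = (ln(98.74/122.24) + (0.0702+0.5887²/2)·0.9057) / 0.560256 = (-0.213496 + 0.220523) / 0.560256 = 0.012543
d₂ = d₁ − σ√T = 0.012543 − 0.560256 = -0.547713
e^{−rT} = 0.938399
N(−d₁) = 0.494996,  N(−d₂) = 0.708055
Put price V = K·e^{−rT}·N(−d₂) − S·N(−d₁) = 81.220961 − 48.875936 = 32.345025
φ(d₁) = (1/√(2π))·e^{−d₁²/2} = 0.398911
Θ = −S·φ(d₁)·σ/(2√T) + r·K·e^{−rT}·N(−d₂) = −12.182625 + 5.701711 = -6.480914

price = 32.345025
Θ = -6.480914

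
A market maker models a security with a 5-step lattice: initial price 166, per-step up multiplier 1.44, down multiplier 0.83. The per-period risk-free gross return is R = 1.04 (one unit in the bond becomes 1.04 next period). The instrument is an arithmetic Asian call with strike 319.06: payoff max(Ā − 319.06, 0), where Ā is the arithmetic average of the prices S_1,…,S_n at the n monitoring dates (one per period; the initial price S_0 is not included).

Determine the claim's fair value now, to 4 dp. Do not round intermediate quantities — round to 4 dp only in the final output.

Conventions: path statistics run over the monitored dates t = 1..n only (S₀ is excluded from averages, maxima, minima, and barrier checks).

With p* = (R−d)/(u−d) = 0.3443, sum probability × payoff across the paths and divide by R^5.
Enumerate all 2^5 = 32 price paths (U = up ×1.44, D = down ×0.83); each path with k up-moves has probability p*^k·(1−p*)^(5−k).
DDDDD: Ā=98.2446, payoff=0.0000, prob=0.121241
UDDDD: Ā=170.4484, payoff=0.0000, prob=0.063652
DUDDD: Ā=150.1964, payoff=0.0000, prob=0.063652
UUDDD: Ā=260.5818, payoff=0.0000, prob=0.033417
DDUDD: Ā=133.3873, payoff=0.0000, prob=0.063652
UDUDD: Ā=231.4189, payoff=0.0000, prob=0.033417
DUUDD: Ā=211.1669, payoff=0.0000, prob=0.033417
UUUDD: Ā=366.3618, payoff=47.3018, prob=0.017544
DDDUD: Ā=119.4357, payoff=0.0000, prob=0.063652
UDDUD: Ā=207.2137, payoff=0.0000, prob=0.033417
DUDUD: Ā=186.9617, payoff=0.0000, prob=0.033417
UUDUD: Ā=324.3673, payoff=5.3073, prob=0.017544
DDUUD: Ā=170.1525, payoff=0.0000, prob=0.033417
UDUUD: Ā=295.2044, payoff=0.0000, prob=0.017544
DUUUD: Ā=274.9524, payoff=0.0000, prob=0.017544
UUUUD: Ā=477.0259, payoff=157.9659, prob=0.009211
DDDDU: Ā=107.8558, payoff=0.0000, prob=0.063652
UDDDU: Ā=187.1234, payoff=0.0000, prob=0.033417
DUDDU: Ā=166.8714, payoff=0.0000, prob=0.033417
UUDDU: Ā=289.5118, payoff=0.0000, prob=0.017544
DDUDU: Ā=150.0622, payoff=0.0000, prob=0.033417
UDUDU: Ā=260.3489, payoff=0.0000, prob=0.017544
DUUDU: Ā=240.0969, payoff=0.0000, prob=0.017544
UUUDU: Ā=416.5537, payoff=97.4937, prob=0.009211
DDDUU: Ā=136.1106, payoff=0.0000, prob=0.033417
UDDUU: Ā=236.1437, payoff=0.0000, prob=0.017544
DUDUU: Ā=215.8917, payoff=0.0000, prob=0.017544
UUDUU: Ā=374.5592, payoff=55.4992, prob=0.009211
DDUUU: Ā=199.0826, payoff=0.0000, prob=0.017544
UDUUU: Ā=345.3963, payoff=26.3363, prob=0.009211
DUUUU: Ā=325.1443, payoff=6.0843, prob=0.009211
UUUUU: Ā=564.1058, payoff=245.0458, prob=0.004836
Price = Σ prob·payoff / R^5 = 5.270640 / 1.216653 = 4.3321

price = 4.3321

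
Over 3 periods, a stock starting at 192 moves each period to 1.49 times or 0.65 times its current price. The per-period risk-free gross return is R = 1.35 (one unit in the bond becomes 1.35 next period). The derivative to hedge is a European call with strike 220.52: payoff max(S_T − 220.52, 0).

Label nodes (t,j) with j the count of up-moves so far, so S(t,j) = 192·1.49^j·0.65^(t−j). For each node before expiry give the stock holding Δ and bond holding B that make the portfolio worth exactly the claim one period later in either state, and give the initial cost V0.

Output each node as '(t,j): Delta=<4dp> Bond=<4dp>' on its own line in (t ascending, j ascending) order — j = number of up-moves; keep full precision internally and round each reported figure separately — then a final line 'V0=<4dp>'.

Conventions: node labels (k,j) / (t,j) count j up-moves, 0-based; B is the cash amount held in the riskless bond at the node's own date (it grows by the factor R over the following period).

(0,0): Delta=0.8994 Bond=-67.1824
(1,0): Delta=0.3330 Bond=-20.0081
(1,1): Delta=0.9488 Bond=-104.8338
(2,0): Delta=0.0000 Bond=0.0000
(2,1): Delta=0.3620 Bond=-32.4131
(2,2): Delta=1.0000 Bond=-163.3481
V0=105.4998

Under the risk-neutral measure, an up-move has probability p* = (R−d)/(u−d) = 0.8333 and values discount at R = 1.35.
At maturity the claim pays: V(3,0)=0.0000, V(3,1)=0.0000, V(3,2)=56.5485, V(3,3)=414.6062
(2,0): S=81.1200. Δ = (V_up−V_dn)/(S_up−S_dn) = (0.0000−0.0000)/(120.8688−52.7280) = 0.0000. V = [p*·0.0000 + (1−p*)·0.0000]/1.35 = 0.0000. B = V − Δ·S = 0.0000.
(2,1): S=185.9520. Δ = (V_up−V_dn)/(S_up−S_dn) = (56.5485−0.0000)/(277.0685−120.8688) = 0.3620. V = [p*·56.5485 + (1−p*)·0.0000]/1.35 = 34.9065. B = V − Δ·S = -32.4131.
(2,2): S=426.2592. Δ = (V_up−V_dn)/(S_up−S_dn) = (414.6062−56.5485)/(635.1262−277.0685) = 1.0000. V = [p*·414.6062 + (1−p*)·56.5485]/1.35 = 262.9111. B = V − Δ·S = -163.3481.
(1,0): S=124.8000. Δ = (V_up−V_dn)/(S_up−S_dn) = (34.9065−0.0000)/(185.9520−81.1200) = 0.3330. V = [p*·34.9065 + (1−p*)·0.0000]/1.35 = 21.5472. B = V − Δ·S = -20.0081.
(1,1): S=286.0800. Δ = (V_up−V_dn)/(S_up−S_dn) = (262.9111−34.9065)/(426.2592−185.9520) = 0.9488. V = [p*·262.9111 + (1−p*)·34.9065]/1.35 = 166.6002. B = V − Δ·S = -104.8338.
(0,0): S=192.0000. Δ = (V_up−V_dn)/(S_up−S_dn) = (166.6002−21.5472)/(286.0800−124.8000) = 0.8994. V = [p*·166.6002 + (1−p*)·21.5472]/1.35 = 105.4998. B = V − Δ·S = -67.1824.
Verification: the root portfolio costs Δ(0,0)·S0 + B(0,0) = 105.4998, matching V0.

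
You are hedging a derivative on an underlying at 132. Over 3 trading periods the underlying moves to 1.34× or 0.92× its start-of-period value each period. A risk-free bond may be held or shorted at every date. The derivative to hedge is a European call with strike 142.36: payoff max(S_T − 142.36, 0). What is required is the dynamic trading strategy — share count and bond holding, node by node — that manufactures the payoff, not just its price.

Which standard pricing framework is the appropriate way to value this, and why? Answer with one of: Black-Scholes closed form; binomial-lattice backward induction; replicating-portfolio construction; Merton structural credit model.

Key observation: the deliverable is the dynamic trading strategy on the 3-step tree (spot 132, moves 1.34 and 0.92), so the valuation must go through the node-by-node replicating-portfolio solve.

framework: replicating-portfolio construction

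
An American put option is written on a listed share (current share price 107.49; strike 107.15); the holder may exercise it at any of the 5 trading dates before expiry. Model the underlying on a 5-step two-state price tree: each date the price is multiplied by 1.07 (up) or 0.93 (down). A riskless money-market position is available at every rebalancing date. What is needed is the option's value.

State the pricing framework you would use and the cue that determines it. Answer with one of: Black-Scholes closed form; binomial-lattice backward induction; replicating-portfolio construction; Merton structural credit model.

framework: binomial-lattice backward induction

Key observation: the exercise right at every one of the 5 steps is what matters: each node needs max(107.15 − S, continuation), which only the stepwise tree valuation starting from spot 107.49 delivers.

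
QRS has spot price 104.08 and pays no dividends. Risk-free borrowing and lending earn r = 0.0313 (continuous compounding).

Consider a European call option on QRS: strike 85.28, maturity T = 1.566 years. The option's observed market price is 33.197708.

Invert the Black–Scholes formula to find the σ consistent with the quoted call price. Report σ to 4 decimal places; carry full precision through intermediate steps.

At σ = 0.4329 the Black–Scholes value reproduces the quote:
σ√T = 0.4329·√1.566 = 0.541731
d₁ = (ln(S/K) + (r+σ²/2)T) / (σ√T) = (ln(104.08/85.28) + (0.0313+0.4329²/2)·1.566) / 0.541731 = (0.199220 + 0.195752) / 0.541731 = 0.729092
d₂ = d₁ − σ√T = 0.729092 − 0.541731 = 0.187362
e^{−rT} = 0.952166
N(d₁) = 0.767027,  N(d₂) = 0.574311
V = S·N(d₁) − K·e^{−rT}·N(d₂) = 79.832215 − 46.634507 = 33.197708 (equal to the quote); since ∂V/∂σ > 0 for all σ, the implied volatility is unique

sigma = 0.4329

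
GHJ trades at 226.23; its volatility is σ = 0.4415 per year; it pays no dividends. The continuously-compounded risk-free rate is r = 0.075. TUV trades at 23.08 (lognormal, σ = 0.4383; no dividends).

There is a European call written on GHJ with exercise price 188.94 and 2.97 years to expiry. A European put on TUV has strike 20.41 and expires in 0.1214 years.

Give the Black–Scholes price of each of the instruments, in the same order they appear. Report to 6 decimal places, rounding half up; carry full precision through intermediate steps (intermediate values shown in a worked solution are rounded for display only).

[GHJ call K=188.94]
σ√T = 0.4415·√2.97 = 0.760867
d₁ = (ln(S/K) + (r+σ²/2)T) / (σ√T) = (ln(226.23/188.94) + (0.075+0.4415²/2)·2.97) / 0.760867 = (0.180123 + 0.512210) / 0.760867 = 0.909925
d₂ = d₁ − σ√T = 0.909925 − 0.760867 = 0.149058
e^{−rT} = 0.800315
N(d₁) = 0.818569,  N(d₂) = 0.559246
price = S·N(d₁) − K·e^{−rT}·N(d₂) = 185.184859 − 84.564418 = 100.620441
[TUV put K=20.41]
σ√T = 0.4383·√0.1214 = 0.152715
d₁ = (ln(S/K) + (r+σ²/2)T) / (σ√T) = (ln(23.08/20.41) + (0.075+0.4383²/2)·0.1214) / 0.152715 = (0.122941 + 0.020766) / 0.152715 = 0.941019
d₂ = d₁ − σ√T = 0.941019 − 0.152715 = 0.788304
e^{−rT} = 0.990936
N(−d₁) = 0.173348,  N(−d₂) = 0.215260
price = K·e^{−rT}·N(−d₂) − S·N(−d₁) = 4.353626 − 4.000864 = 0.352761

price(GHJ call K=188.94) = 100.620441
price(TUV put K=20.41) = 0.352761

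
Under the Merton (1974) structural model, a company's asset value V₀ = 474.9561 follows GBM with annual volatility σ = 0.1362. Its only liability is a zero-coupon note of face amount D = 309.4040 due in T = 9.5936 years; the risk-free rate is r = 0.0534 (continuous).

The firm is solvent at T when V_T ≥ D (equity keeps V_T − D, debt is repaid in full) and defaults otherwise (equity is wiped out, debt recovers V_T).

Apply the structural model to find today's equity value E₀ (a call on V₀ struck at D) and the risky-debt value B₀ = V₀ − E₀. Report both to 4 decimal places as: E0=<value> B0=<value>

E0=290.1379 B0=184.8182

Work the structural quantities from V₀ = 474.9561 against face 309.4040:
d₁ = [ln(V₀/D) + (r + σ²/2)T] / (σ√T)
   = [ln(474.9561/309.4040) + (0.0534 + 0.5·0.1362²)·9.5936] / (0.1362·√9.5936)
   = [0.428575 + 0.601281] / 0.421860 = 2.441228
d₂ = d₁ − σ√T = 2.441228 − 0.421860 = 2.019369
N(d₁) = 0.992681,  N(d₂) = 0.978276,  e^(−rT) = 0.599117
E₀ = V₀·N(d₁) − D·e^(−rT)·N(d₂)
   = 474.9561·0.992681 − 309.4040·0.599117·0.978276 = 290.137863
B₀ = V₀ − E₀ = 474.9561 − 290.137863 = 184.818237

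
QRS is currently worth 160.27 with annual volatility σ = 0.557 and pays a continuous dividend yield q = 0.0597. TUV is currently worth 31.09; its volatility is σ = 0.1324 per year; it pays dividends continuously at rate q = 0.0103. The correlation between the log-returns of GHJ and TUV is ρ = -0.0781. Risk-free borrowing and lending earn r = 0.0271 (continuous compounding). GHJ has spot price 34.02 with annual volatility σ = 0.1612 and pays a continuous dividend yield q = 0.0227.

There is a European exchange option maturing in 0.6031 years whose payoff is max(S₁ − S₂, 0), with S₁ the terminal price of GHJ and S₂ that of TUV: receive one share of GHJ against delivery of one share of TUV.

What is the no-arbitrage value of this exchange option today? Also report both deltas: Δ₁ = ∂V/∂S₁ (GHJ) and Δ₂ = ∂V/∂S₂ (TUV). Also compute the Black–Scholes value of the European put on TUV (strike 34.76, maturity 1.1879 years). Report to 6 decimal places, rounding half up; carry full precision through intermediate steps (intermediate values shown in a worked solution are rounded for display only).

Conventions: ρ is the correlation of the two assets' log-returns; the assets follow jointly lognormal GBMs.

σ_eff = √(σ₁² + σ₂² − 2ρσ₁σ₂) = √(0.1612² + 0.1324² − 2·-0.0781·0.1612·0.1324) = 0.216446
d₁ = (ln(S₁/S₂) + (q₂ − q₁ + σ_eff²/2)T) / (σ_eff√T) = (ln(34.02/31.09) + (0.0103 − 0.0227 + 0.023424)·0.6031) / 0.168091 = 0.575350
d₂ = d₁ − σ_eff√T = 0.575350 − 0.168091 = 0.407259
N(d₁) = 0.717473,  N(d₂) = 0.658091
V = S₁·e^{−q₁T}·N(d₁) − S₂·e^{−q₂T}·N(d₂) = 24.076540 − 20.333352 = 3.743188
Δ₁ = e^{−q₁T}·N(d₁) = 0.707717;  Δ₂ = −e^{−q₂T}·N(d₂) = -0.654016
[vanilla: TUV put K=34.76]
σ√T = 0.1324·√1.1879 = 0.144304
d₁ = (ln(S/K) + (r−q+σ²/2)T) / (σ√T) = (ln(31.09/34.76) + (0.0271−0.0103+0.1324²/2)·1.1879) / 0.144304 = (-0.111581 + 0.030369) / 0.144304 = -0.562789
d₂ = d₁ − σ√T = -0.562789 − 0.144304 = -0.707092
e^{−rT} = 0.968321
e^{−qT} = 0.987839
N(−d₁) = 0.713211,  N(−d₂) = 0.760245
price = K·e^{−rT}·N(−d₂) − S·e^{−qT}·N(−d₁) = 25.588967 − 21.904066 = 3.684902

exchange price = 3.743188
Δ1 = 0.707717
Δ2 = -0.654016
price(TUV put K=34.76) = 3.684902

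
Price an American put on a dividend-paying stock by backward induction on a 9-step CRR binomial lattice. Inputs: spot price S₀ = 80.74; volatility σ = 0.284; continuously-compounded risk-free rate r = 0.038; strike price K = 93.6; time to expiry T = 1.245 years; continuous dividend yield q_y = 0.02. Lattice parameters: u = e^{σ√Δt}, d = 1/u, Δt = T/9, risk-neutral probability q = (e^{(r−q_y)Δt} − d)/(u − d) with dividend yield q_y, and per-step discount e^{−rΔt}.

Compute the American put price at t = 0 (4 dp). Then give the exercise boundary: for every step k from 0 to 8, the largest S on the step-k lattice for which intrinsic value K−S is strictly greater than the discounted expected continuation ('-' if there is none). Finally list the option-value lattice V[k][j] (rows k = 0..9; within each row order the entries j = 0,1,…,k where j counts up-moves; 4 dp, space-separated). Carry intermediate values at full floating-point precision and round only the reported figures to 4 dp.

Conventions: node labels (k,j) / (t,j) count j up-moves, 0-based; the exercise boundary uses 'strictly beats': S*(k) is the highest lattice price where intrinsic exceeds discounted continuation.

Δt=0.13833  u=1.11141  d=0.89976  q=0.48540  discount=0.99476
step 9 (expiry): payoffs max(K−S,0) = 62.3951 55.0547 45.9877 34.7879 20.9535 3.8648 0.0000 0.0000 0.0000 0.0000
step 8: (k=8,j=0): S=34.6814, K−S=58.9186, hold=58.5236 ⇒ V=58.9186 exercise | (k=8,j=1): S=42.8396, K−S=50.7604, hold=50.3881 ⇒ V=50.7604 exercise | (k=8,j=2): S=52.9167, K−S=40.6833, hold=40.3387 ⇒ V=40.6833 exercise | (k=8,j=3): S=65.3643, K−S=28.2357, hold=27.9255 ⇒ V=28.2357 exercise | (k=8,j=4): S=80.7400, K−S=12.8600, hold=12.5923 ⇒ V=12.8600 exercise | (k=8,j=5): S=99.7325, K−S=0.0000, hold=1.9784 ⇒ V=1.9784 continue | (k=8,j=6): S=123.1926, K−S=0.0000, hold=0.0000 ⇒ V=0.0000 continue | (k=8,j=7): S=152.1712, K−S=0.0000, hold=0.0000 ⇒ V=0.0000 continue | (k=8,j=8): S=187.9664, K−S=0.0000, hold=0.0000 ⇒ V=0.0000 continue  boundary S*=80.7400
step 7: (k=7,j=0): S=38.5453, K−S=55.0547, hold=54.6705 ⇒ V=55.0547 exercise | (k=7,j=1): S=47.6123, K−S=45.9877, hold=45.6285 ⇒ V=45.9877 exercise | (k=7,j=2): S=58.8121, K−S=34.7879, hold=34.4596 ⇒ V=34.7879 exercise | (k=7,j=3): S=72.6465, K−S=20.9535, hold=20.6635 ⇒ V=20.9535 exercise | (k=7,j=4): S=89.7352, K−S=3.8648, hold=7.5384 ⇒ V=7.5384 continue | (k=7,j=5): S=110.8436, K−S=0.0000, hold=1.0128 ⇒ V=1.0128 continue | (k=7,j=6): S=136.9173, K−S=0.0000, hold=0.0000 ⇒ V=0.0000 continue | (k=7,j=7): S=169.1244, K−S=0.0000, hold=0.0000 ⇒ V=0.0000 continue  boundary S*=72.6465
step 6: (k=6,j=0): S=42.8396, K−S=50.7604, hold=50.3881 ⇒ V=50.7604 exercise | (k=6,j=1): S=52.9167, K−S=40.6833, hold=40.3387 ⇒ V=40.6833 exercise | (k=6,j=2): S=65.3643, K−S=28.2357, hold=27.9255 ⇒ V=28.2357 exercise | (k=6,j=3): S=80.7400, K−S=12.8600, hold=14.3661 ⇒ V=14.3661 continue | (k=6,j=4): S=99.7325, K−S=0.0000, hold=4.3480 ⇒ V=4.3480 continue | (k=6,j=5): S=123.1926, K−S=0.0000, hold=0.5184 ⇒ V=0.5184 continue | (k=6,j=6): S=152.1712, K−S=0.0000, hold=0.0000 ⇒ V=0.0000 continue  boundary S*=65.3643
step 5: (k=5,j=0): S=47.6123, K−S=45.9877, hold=45.6285 ⇒ V=45.9877 exercise | (k=5,j=1): S=58.8121, K−S=34.7879, hold=34.4596 ⇒ V=34.7879 exercise | (k=5,j=2): S=72.6465, K−S=20.9535, hold=21.3907 ⇒ V=21.3907 continue | (k=5,j=3): S=89.7352, K−S=3.8648, hold=9.4535 ⇒ V=9.4535 continue | (k=5,j=4): S=110.8436, K−S=0.0000, hold=2.4761 ⇒ V=2.4761 continue | (k=5,j=5): S=136.9173, K−S=0.0000, hold=0.2654 ⇒ V=0.2654 continue  boundary S*=58.8121
step 4: (k=4,j=0): S=52.9167, K−S=40.6833, hold=40.3387 ⇒ V=40.6833 exercise | (k=4,j=1): S=65.3643, K−S=28.2357, hold=28.1366 ⇒ V=28.2357 exercise | (k=4,j=2): S=80.7400, K−S=12.8600, hold=15.5147 ⇒ V=15.5147 continue | (k=4,j=3): S=99.7325, K−S=0.0000, hold=6.0349 ⇒ V=6.0349 continue | (k=4,j=4): S=123.1926, K−S=0.0000, hold=1.3957 ⇒ V=1.3957 continue  boundary S*=65.3643
step 3: (k=3,j=0): S=58.8121, K−S=34.7879, hold=34.4596 ⇒ V=34.7879 exercise | (k=3,j=1): S=72.6465, K−S=20.9535, hold=21.9453 ⇒ V=21.9453 continue | (k=3,j=2): S=89.7352, K−S=3.8648, hold=10.8560 ⇒ V=10.8560 continue | (k=3,j=3): S=110.8436, K−S=0.0000, hold=3.7632 ⇒ V=3.7632 continue  boundary S*=58.8121
step 2: (k=2,j=0): S=65.3643, K−S=28.2357, hold=28.4044 ⇒ V=28.4044 continue | (k=2,j=1): S=80.7400, K−S=12.8600, hold=16.4757 ⇒ V=16.4757 continue | (k=2,j=2): S=99.7325, K−S=0.0000, hold=7.3743 ⇒ V=7.3743 continue  boundary S*=-
step 1: (k=1,j=0): S=72.6465, K−S=20.9535, hold=22.4957 ⇒ V=22.4957 continue | (k=1,j=1): S=89.7352, K−S=3.8648, hold=11.9947 ⇒ V=11.9947 continue  boundary S*=-
step 0: (k=0,j=0): S=80.7400, K−S=12.8600, hold=17.3073 ⇒ V=17.3073 continue  boundary S*=-

price = 17.3073
boundary = - - - 58.8121 65.3643 58.8121 65.3643 72.6465 80.7400
tree:
17.3073
22.4957 11.9947
28.4044 16.4757 7.3743
34.7879 21.9453 10.8560 3.7632
40.6833 28.2357 15.5147 6.0349 1.3957
45.9877 34.7879 21.3907 9.4535 2.4761 0.2654
50.7604 40.6833 28.2357 14.3661 4.3480 0.5184 0.0000
55.0547 45.9877 34.7879 20.9535 7.5384 1.0128 0.0000 0.0000
58.9186 50.7604 40.6833 28.2357 12.8600 1.9784 0.0000 0.0000 0.0000
62.3951 55.0547 45.9877 34.7879 20.9535 3.8648 0.0000 0.0000 0.0000 0.0000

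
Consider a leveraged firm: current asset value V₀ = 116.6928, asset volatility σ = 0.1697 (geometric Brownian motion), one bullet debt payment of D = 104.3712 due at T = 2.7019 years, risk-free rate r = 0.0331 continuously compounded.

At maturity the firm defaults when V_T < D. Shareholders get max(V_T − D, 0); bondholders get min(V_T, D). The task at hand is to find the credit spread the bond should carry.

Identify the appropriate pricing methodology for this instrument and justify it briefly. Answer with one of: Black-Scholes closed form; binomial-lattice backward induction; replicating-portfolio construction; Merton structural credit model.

framework: Merton structural credit model

Key observation: the data describe a firm's assets (V₀ = 116.6928, GBM) and a single zero-coupon debt of face 104.3712, so credit quantities follow from equity-as-call in the structural model.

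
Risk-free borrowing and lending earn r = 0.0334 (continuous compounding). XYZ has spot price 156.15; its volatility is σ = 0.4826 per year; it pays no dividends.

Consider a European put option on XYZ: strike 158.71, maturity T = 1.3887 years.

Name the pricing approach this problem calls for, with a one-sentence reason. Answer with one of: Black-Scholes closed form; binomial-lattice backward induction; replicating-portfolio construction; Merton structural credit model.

Key observation: the instrument is a plain European put (strike 158.71) on a lognormal asset; the exact continuous-time formula applies directly.

framework: Black-Scholes closed form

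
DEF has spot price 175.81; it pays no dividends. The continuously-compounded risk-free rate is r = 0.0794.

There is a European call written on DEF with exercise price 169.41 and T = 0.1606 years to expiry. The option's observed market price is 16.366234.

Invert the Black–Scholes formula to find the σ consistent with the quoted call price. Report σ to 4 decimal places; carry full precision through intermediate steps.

At σ = 0.4234 the Black–Scholes value reproduces the quote:
σ√T = 0.4234·√0.1606 = 0.169677
d₁ = (ln(S/K) + (r+σ²/2)T) / (σ√T) = (ln(175.81/169.41) + (0.0794+0.4234²/2)·0.1606) / 0.169677 = (0.037082 + 0.027147) / 0.169677 = 0.378536
d₂ = d₁ − σ√T = 0.378536 − 0.169677 = 0.208858
e^{−rT} = 0.987329
N(d₁) = 0.647484,  N(d₂) = 0.582721
V = S·N(d₁) − K·e^{−rT}·N(d₂) = 113.834095 − 97.467861 = 16.366234 (matching the quote); vega is positive throughout, so no other σ reproduces this price

sigma = 0.4234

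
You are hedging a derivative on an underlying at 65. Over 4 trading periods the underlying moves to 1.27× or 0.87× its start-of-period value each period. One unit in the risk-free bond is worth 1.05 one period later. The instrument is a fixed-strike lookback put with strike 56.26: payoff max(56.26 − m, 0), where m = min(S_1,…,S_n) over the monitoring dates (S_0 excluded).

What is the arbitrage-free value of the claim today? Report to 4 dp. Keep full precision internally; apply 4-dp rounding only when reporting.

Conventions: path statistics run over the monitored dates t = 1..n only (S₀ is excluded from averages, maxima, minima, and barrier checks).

Under the martingale measure an up-move has probability p* = 0.4500; value the claim as the probability-weighted average of per-path payoffs, discounted 4 periods at R = 1.05.
Enumerate all 2^4 = 16 price paths (U = up ×1.27, D = down ×0.87); each path with k up-moves has probability p*^k·(1−p*)^(4−k).
DDDD: m=37.2383, payoff=19.0217, prob=0.091506
UDDD: m=54.3594, payoff=1.9006, prob=0.074869
DUDD: m=54.3594, payoff=1.9006, prob=0.074869
UUDD: m=79.3523, payoff=0.0000, prob=0.061256
DDUD: m=49.1985, payoff=7.0615, prob=0.074869
UDUD: m=71.8185, payoff=0.0000, prob=0.061256
DUUD: m=56.5500, payoff=0.0000, prob=0.061256
UUUD: m=82.5500, payoff=0.0000, prob=0.050119
DDDU: m=42.8027, payoff=13.4573, prob=0.074869
UDDU: m=62.4821, payoff=0.0000, prob=0.061256
DUDU: m=56.5500, payoff=0.0000, prob=0.061256
UUDU: m=82.5500, payoff=0.0000, prob=0.050119
DDUU: m=49.1985, payoff=7.0615, prob=0.061256
UDUU: m=71.8185, payoff=0.0000, prob=0.050119
DUUU: m=56.5500, payoff=0.0000, prob=0.050119
UUUU: m=82.5500, payoff=0.0000, prob=0.041006
Price = Σ prob·payoff / R^4 = 3.993966 / 1.215506 = 3.2858

price = 3.2858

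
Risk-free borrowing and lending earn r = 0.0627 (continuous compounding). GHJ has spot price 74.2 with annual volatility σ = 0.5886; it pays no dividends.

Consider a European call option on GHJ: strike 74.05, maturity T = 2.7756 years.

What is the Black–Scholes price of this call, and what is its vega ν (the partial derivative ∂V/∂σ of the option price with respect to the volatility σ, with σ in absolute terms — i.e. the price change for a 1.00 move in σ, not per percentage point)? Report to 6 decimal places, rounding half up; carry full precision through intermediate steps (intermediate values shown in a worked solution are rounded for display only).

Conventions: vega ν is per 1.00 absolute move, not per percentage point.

price = 32.021124
ν = 39.405886

σ√T = 0.5886·√2.7756 = 0.980615
d₁ = (ln(S/K) + (r+σ²/2)T) / (σ√T) = (ln(74.2/74.05) + (0.0627+0.5886²/2)·2.7756) / 0.980615 = (0.002024 + 0.654833) / 0.980615 = 0.669842
d₂ = d₁ − σ√T = 0.669842 − 0.980615 = -0.310774
e^{−rT} = 0.840272
N(d₁) = 0.748521,  N(d₂) = 0.377986
Call price V = S·N(d₁) − K·e^{−rT}·N(d₂) = 55.540230 − 23.519106 = 32.021124
φ(d₁) = (1/√(2π))·e^{−d₁²/2} = 0.318771
ν = S·φ(d₁)·√T = 39.405886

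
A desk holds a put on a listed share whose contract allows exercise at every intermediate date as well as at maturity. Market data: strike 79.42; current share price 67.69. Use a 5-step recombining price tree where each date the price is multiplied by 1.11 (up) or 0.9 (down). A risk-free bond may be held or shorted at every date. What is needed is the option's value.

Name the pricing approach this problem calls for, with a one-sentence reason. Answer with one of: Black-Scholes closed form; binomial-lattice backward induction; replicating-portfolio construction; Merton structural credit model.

Key observation: an American put (K = 79.42, S₀ = 67.69) on a 5-date tree has no closed form — the optimal stopping decision is embedded and must be resolved recursively from expiry.

framework: binomial-lattice backward induction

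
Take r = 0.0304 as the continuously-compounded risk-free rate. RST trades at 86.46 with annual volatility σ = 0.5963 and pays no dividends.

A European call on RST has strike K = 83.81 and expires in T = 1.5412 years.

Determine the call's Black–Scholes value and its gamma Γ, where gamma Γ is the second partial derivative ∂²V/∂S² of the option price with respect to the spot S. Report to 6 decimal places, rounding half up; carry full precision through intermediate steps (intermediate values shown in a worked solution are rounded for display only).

σ√T = 0.5963·√1.5412 = 0.740277
d₁ = (ln(S/K) + (r+σ²/2)T) / (σ√T) = (ln(86.46/83.81) + (0.0304+0.5963²/2)·1.5412) / 0.740277 = (0.031130 + 0.320858) / 0.740277 = 0.475480
d₂ = d₁ − σ√T = 0.475480 − 0.740277 = -0.264797
e^{−rT} = 0.954228
N(d₁) = 0.682778,  N(d₂) = 0.395583
Call price V = S·N(d₁) − K·e^{−rT}·N(d₂) = 59.032954 − 31.636298 = 27.396656
φ(d₁) = (1/√(2π))·e^{−d₁²/2} = 0.356301
Γ = φ(d₁) / (S·σ·√T) = 0.005567

price = 27.396656
Γ = 0.005567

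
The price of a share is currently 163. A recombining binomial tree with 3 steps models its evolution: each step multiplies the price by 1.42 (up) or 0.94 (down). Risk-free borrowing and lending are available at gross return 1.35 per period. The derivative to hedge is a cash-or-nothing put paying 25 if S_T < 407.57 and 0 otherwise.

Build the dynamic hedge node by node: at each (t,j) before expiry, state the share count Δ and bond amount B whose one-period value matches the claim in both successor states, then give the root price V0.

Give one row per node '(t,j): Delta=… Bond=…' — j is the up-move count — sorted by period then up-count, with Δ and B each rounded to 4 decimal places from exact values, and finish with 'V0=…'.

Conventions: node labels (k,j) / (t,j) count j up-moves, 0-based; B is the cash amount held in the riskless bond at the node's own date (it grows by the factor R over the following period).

No-arbitrage ⇒ martingale measure with p* = (R−d)/(u−d) = 0.8542.
Expiry values: V(3,0)=25.0000, V(3,1)=25.0000, V(3,2)=25.0000, V(3,3)=0.0000
Node (2,0) S=144.0268: V=(p*·25.0000+(1−p*)·25.0000)/1.35=18.5185; Δ=(25.0000−25.0000)/(204.5181−135.3852)=0.0000; B=V−Δ·S=18.5185
Node (2,1) S=217.5724: V=(p*·25.0000+(1−p*)·25.0000)/1.35=18.5185; Δ=(25.0000−25.0000)/(308.9528−204.5181)=0.0000; B=V−Δ·S=18.5185
Node (2,2) S=328.6732: V=(p*·0.0000+(1−p*)·25.0000)/1.35=2.7006; Δ=(0.0000−25.0000)/(466.7159−308.9528)=-0.1585; B=V−Δ·S=54.7840
Node (1,0) S=153.2200: V=(p*·18.5185+(1−p*)·18.5185)/1.35=13.7174; Δ=(18.5185−18.5185)/(217.5724−144.0268)=0.0000; B=V−Δ·S=13.7174
Node (1,1) S=231.4600: V=(p*·2.7006+(1−p*)·18.5185)/1.35=3.7092; Δ=(2.7006−18.5185)/(328.6732−217.5724)=-0.1424; B=V−Δ·S=36.6631
Node (0,0) S=163.0000: V=(p*·3.7092+(1−p*)·13.7174)/1.35=3.8287; Δ=(3.7092−13.7174)/(231.4600−153.2200)=-0.1279; B=V−Δ·S=24.6792
Verification: the root portfolio costs Δ(0,0)·S0 + B(0,0) = 3.8287, matching V0.

(0,0): Delta=-0.1279 Bond=24.6792
(1,0): Delta=0.0000 Bond=13.7174
(1,1): Delta=-0.1424 Bond=36.6631
(2,0): Delta=0.0000 Bond=18.5185
(2,1): Delta=0.0000 Bond=18.5185
(2,2): Delta=-0.1585 Bond=54.7840
V0=3.8287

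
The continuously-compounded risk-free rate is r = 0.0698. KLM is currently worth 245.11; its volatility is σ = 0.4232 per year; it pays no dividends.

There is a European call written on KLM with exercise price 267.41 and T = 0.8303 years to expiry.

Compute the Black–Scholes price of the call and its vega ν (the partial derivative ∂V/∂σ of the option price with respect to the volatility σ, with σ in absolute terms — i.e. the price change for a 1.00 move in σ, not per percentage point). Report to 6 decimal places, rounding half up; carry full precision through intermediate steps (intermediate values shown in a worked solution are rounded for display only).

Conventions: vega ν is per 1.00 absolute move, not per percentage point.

σ√T = 0.4232·√0.8303 = 0.385623
d₁ = (ln(S/K) + (r+σ²/2)T) / (σ√T) = (ln(245.11/267.41) + (0.0698+0.4232²/2)·0.8303) / 0.385623 = (-0.087076 + 0.132308) / 0.385623 = 0.117295
d₂ = d₁ − σ√T = 0.117295 − 0.385623 = -0.268328
e^{−rT} = 0.943692
N(d₁) = 0.546687,  N(d₂) = 0.394223
Call price V = S·N(d₁) − K·e^{−rT}·N(d₂) = 133.998397 − 99.483347 = 34.515050
φ(d₁) = (1/√(2π))·e^{−d₁²/2} = 0.396207
ν = S·φ(d₁)·√T = 88.491404

price = 34.515050
ν = 88.491404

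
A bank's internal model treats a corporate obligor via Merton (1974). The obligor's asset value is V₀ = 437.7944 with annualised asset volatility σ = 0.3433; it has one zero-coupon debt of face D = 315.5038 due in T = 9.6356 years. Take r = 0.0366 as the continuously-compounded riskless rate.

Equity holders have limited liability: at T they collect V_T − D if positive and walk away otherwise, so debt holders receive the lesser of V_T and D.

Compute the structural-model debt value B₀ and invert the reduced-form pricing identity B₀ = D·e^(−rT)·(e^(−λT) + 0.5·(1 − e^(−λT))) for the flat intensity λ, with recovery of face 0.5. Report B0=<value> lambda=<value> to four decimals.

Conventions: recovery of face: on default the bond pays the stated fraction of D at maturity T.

Work the structural quantities from V₀ = 437.7944 against face 315.5038:
d₁ = [ln(V₀/D) + (r + σ²/2)T] / (σ√T)
   = [ln(437.7944/315.5038) + (0.0366 + 0.5·0.3433²)·9.6356] / (0.3433·√9.6356)
   = [0.327579 + 0.920464] / 1.065647 = 1.171160
d₂ = d₁ − σ√T = 1.171160 − 1.065647 = 0.105514
N(d₁) = 0.879233,  N(d₂) = 0.542016,  e^(−rT) = 0.702814
E₀ = V₀·N(d₁) − D·e^(−rT)·N(d₂)
   = 437.7944·0.879233 − 315.5038·0.702814·0.542016 = 264.736328
B₀ = V₀ − E₀ = 437.7944 − 264.736328 = 173.058072
e^(−λT) = (B₀·e^(rT)/D − 0.5)/(1 − 0.5) = (173.0581·1.422852/315.5038 − 0.5)/0.5 = 0.56090658
λ = −ln(0.56090658)/9.6356 = 0.060007

B0=173.0581 lambda=0.0600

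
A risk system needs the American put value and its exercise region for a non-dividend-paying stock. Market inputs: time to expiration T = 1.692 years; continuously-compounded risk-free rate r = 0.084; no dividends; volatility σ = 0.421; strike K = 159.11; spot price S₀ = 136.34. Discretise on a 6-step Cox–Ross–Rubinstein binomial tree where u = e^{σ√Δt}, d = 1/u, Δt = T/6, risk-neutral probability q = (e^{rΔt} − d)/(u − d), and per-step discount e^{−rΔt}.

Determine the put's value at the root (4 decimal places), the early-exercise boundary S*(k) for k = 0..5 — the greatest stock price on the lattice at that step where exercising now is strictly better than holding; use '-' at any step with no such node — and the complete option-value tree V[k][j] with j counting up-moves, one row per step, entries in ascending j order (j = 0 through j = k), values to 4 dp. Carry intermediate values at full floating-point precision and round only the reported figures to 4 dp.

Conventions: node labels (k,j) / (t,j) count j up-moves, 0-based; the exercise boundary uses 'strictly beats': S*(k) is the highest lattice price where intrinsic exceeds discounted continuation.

Δt=0.28200, u=1.25053, d=0.79966, q=0.49751, disc=e^(-rΔt)=0.97659
k=6 terminal: V=max(K-S,0) → 123.4599 103.3595 71.9262 22.7700 0.0000 0.0000 0.0000
k=5: j=0 S=44.5815 intr=114.5285 cont=110.8038 V=114.5285[EX]; j=1 S=69.7176 intr=89.3924 cont=85.6677 V=89.3924[EX]; j=2 S=109.0259 intr=50.0841 cont=46.3594 V=50.0841[EX]; j=3 S=170.4971 intr=0.0000 cont=11.1739 V=11.1739[hold]; j=4 S=266.6271 intr=0.0000 cont=0.0000 V=0.0000[hold]; j=5 S=416.9574 intr=0.0000 cont=0.0000 V=0.0000[hold]  S*(5)=109.0259
k=4: j=0 S=55.7505 intr=103.3595 cont=99.6348 V=103.3595[EX]; j=1 S=87.1838 intr=71.9262 cont=68.2015 V=71.9262[EX]; j=2 S=136.3400 intr=22.7700 cont=30.0068 V=30.0068[hold]; j=3 S=213.2115 intr=0.0000 cont=5.4834 V=5.4834[hold]; j=4 S=333.4249 intr=0.0000 cont=0.0000 V=0.0000[hold]  S*(4)=87.1838
k=3: j=0 S=69.7176 intr=89.3924 cont=85.6677 V=89.3924[EX]; j=1 S=109.0259 intr=50.0841 cont=49.8755 V=50.0841[EX]; j=2 S=170.4971 intr=0.0000 cont=17.3894 V=17.3894[hold]; j=3 S=266.6271 intr=0.0000 cont=2.6909 V=2.6909[hold]  S*(3)=109.0259
k=2: j=0 S=87.1838 intr=71.9262 cont=68.2015 V=71.9262[EX]; j=1 S=136.3400 intr=22.7700 cont=33.0266 V=33.0266[hold]; j=2 S=213.2115 intr=0.0000 cont=9.8409 V=9.8409[hold]  S*(2)=87.1838
k=1: j=0 S=109.0259 intr=50.0841 cont=51.3427 V=51.3427[hold]; j=1 S=170.4971 intr=0.0000 cont=20.9885 V=20.9885[hold]  S*(1)=-
k=0: j=0 S=136.3400 intr=22.7700 cont=35.3929 V=35.3929[hold]  S*(0)=-

price = 35.3929
boundary = - - 87.1838 109.0259 87.1838 109.0259
tree:
35.3929
51.3427 20.9885
71.9262 33.0266 9.8409
89.3924 50.0841 17.3894 2.6909
103.3595 71.9262 30.0068 5.4834 0.0000
114.5285 89.3924 50.0841 11.1739 0.0000 0.0000
123.4599 103.3595 71.9262 22.7700 0.0000 0.0000 0.0000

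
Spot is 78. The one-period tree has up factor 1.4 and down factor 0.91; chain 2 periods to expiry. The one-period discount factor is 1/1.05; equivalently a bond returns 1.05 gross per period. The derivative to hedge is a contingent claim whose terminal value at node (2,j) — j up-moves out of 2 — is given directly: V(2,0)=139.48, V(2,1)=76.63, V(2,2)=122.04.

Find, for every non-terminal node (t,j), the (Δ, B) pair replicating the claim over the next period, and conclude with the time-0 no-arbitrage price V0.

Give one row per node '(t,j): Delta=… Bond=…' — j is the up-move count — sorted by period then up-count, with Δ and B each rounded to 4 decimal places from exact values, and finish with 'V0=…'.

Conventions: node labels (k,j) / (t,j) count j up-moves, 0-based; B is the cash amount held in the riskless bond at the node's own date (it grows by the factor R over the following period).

The replicating-portfolio and risk-neutral prices coincide; use p* = (1.05−0.91)/(1.4−0.91) = 0.2857 for the latter.
At maturity the claim pays: V(2,0)=139.4800, V(2,1)=76.6300, V(2,2)=122.0400
  t=1,j=0: stock 70.9800 → up 99.3720 (V=76.6300), down 64.5918 (V=139.4800). Price 115.7361; hedge Δ=-1.8071, bond B=244.0014.
  t=1,j=1: stock 109.2000 → up 152.8800 (V=122.0400), down 99.3720 (V=76.6300). Price 85.3374; hedge Δ=0.8487, bond B=-7.3361.
  t=0,j=0: stock 78.0000 → up 109.2000 (V=85.3374), down 70.9800 (V=115.7361). Price 101.9531; hedge Δ=-0.7954, bond B=163.9911.
Sanity check at the root: Δ(0,0)·S0 + B(0,0) reproduces V0 = 101.9531.

(0,0): Delta=-0.7954 Bond=163.9911
(1,0): Delta=-1.8071 Bond=244.0014
(1,1): Delta=0.8487 Bond=-7.3361
V0=101.9531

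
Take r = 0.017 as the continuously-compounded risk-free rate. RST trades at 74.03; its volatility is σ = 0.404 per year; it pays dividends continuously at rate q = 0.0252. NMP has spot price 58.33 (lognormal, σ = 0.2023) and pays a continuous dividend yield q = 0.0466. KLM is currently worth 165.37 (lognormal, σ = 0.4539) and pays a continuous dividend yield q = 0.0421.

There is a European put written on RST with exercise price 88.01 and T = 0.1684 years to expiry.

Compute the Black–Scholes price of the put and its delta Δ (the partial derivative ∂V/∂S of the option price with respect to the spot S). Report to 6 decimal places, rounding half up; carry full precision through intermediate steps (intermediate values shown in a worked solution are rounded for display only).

σ√T = 0.404·√0.1684 = 0.165788
d₁ = (ln(S/K) + (r−q+σ²/2)T) / (σ√T) = (ln(74.03/88.01) + (0.017−0.0252+0.404²/2)·0.1684) / 0.165788 = (-0.172980 + 0.012362) / 0.165788 = -0.968818
d₂ = d₁ − σ√T = -0.968818 − 0.165788 = -1.134606
e^{−rT} = 0.997141
e^{−qT} = 0.995765
N(−d₁) = 0.833682,  N(−d₂) = 0.871730
Put price V = K·e^{−rT}·N(−d₂) − S·e^{−qT}·N(−d₁) = 76.501608 − 61.456121 = 15.045487
Δ = −e^{−qT}·N(−d₁) = -0.830152

price = 15.045487
Δ = -0.830152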